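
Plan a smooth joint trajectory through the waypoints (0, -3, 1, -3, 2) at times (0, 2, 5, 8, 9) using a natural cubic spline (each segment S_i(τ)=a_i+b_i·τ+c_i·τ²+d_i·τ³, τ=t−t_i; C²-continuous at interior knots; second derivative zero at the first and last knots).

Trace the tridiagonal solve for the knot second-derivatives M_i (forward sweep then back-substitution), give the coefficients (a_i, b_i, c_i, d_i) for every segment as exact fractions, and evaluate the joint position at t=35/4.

  seg 0: a=0 b=-46/19 c=0 d=35/152
  seg 1: a=-3 b=13/38 c=105/76 d=-719/2052
  seg 2: a=1 b=-63/76 c=-101/57 d=1097/2052
  seg 3: a=-3 b=113/38 c=231/76 d=-77/76
S(35/4) = 2493/4864

Δ: Δ0=-3/2, Δ1=4/3, Δ2=-4/3, Δ3=5
row 1: diag=10, rhs=17; c'=3/10, d'=17/10
row 2: denom=12−3·3/10=111/10; d'=(-16−3·17/10)/(111/10)=-211/111
row 3: denom=8−3·10/37=266/37; d'=(38−3·-211/111)/(266/37)=231/38
back: M3=231/38
back: M2=-211/111−10/37·231/38=-202/57
back: M1=17/10−3/10·-202/57=105/38
M: M0=0, M1=105/38, M2=-202/57, M3=231/38, M4=0
seg 0: a=0, c=M0/2=0, d=(M1−M0)/(6·2)=35/152, b=Δ0−h0·(2M0+M1)/6=-46/19
seg 1: a=-3, c=M1/2=105/76, d=(M2−M1)/(6·3)=-719/2052, b=Δ1−h1·(2M1+M2)/6=13/38
seg 2: a=1, c=M2/2=-101/57, d=(M3−M2)/(6·3)=1097/2052, b=Δ2−h2·(2M2+M3)/6=-63/76
seg 3: a=-3, c=M3/2=231/76, d=(M4−M3)/(6·1)=-77/76, b=Δ3−h3·(2M3+M4)/6=113/38
t_q=35/4 → seg 3, τ=3/4; S=-3+113/38·τ+231/76·τ²+-77/76·τ³=2493/4864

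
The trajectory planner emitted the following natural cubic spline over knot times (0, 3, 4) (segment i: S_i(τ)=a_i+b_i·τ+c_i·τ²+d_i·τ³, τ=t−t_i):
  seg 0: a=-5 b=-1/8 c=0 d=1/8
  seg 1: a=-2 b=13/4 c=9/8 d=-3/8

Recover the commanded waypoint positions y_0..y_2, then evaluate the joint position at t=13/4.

y_0=-5 y_1=-2 y_2=2
S(13/4) = -575/512

y_0 = S_0(0) = a_0 = -5
y_1 = S_1(0) = a_1 = -2
y_2 = S_1(1) = 2
t_q=13/4 is in segment 1 (τ=1/4); S_1(τ)=-575/512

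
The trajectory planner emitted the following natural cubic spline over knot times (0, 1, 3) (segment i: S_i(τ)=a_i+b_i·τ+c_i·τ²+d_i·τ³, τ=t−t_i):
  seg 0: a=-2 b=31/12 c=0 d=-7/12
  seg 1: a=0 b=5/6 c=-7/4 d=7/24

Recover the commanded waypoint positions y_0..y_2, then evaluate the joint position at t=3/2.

y_0=-2 y_1=0 y_2=-3
S(3/2) = 1/64

y_0 = S_0(0) = a_0 = -2
y_1 = S_1(0) = a_1 = 0
y_2 = S_1(2) = -3
t_q=3/2 is in segment 1 (τ=1/2); S_1(τ)=1/64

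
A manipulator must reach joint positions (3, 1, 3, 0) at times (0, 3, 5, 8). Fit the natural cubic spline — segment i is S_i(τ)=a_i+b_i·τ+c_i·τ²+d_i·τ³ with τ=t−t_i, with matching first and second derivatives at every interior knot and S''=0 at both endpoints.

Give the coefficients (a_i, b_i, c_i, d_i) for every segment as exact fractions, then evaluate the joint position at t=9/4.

Δ: Δ0=-2/3, Δ1=1, Δ2=-1
row 1: diag=10, rhs=10; c'=1/5, d'=1
row 2: denom=10−2·1/5=48/5; d'=(-12−2·1)/(48/5)=-35/24
back: M2=-35/24
back: M1=1−1/5·-35/24=31/24
M: M0=0, M1=31/24, M2=-35/24, M3=0
seg 0: a=3, c=M0/2=0, d=(M1−M0)/(6·3)=31/432, b=Δ0−h0·(2M0+M1)/6=-21/16
seg 1: a=1, c=M1/2=31/48, d=(M2−M1)/(6·2)=-11/48, b=Δ1−h1·(2M1+M2)/6=5/8
seg 2: a=3, c=M2/2=-35/48, d=(M3−M2)/(6·3)=35/432, b=Δ2−h2·(2M2+M3)/6=11/24
t_q=9/4 → seg 0, τ=9/4; S=3+-21/16·τ+0·τ²+31/432·τ³=885/1024

  seg 0: a=3 b=-21/16 c=0 d=31/432
  seg 1: a=1 b=5/8 c=31/48 d=-11/48
  seg 2: a=3 b=11/24 c=-35/48 d=35/432
S(9/4) = 885/1024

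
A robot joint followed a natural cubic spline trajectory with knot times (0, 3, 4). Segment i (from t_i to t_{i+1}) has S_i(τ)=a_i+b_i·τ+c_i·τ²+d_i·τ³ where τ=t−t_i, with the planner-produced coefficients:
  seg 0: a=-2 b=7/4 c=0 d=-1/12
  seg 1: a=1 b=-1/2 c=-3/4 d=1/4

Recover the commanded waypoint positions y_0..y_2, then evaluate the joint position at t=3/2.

y_0 = S_0(0) = a_0 = -2
y_1 = S_1(0) = a_1 = 1
y_2 = S_1(1) = 0
t_q=3/2 is in segment 0 (τ=3/2); S_0(τ)=11/32

y_0=-2 y_1=1 y_2=0
S(3/2) = 11/32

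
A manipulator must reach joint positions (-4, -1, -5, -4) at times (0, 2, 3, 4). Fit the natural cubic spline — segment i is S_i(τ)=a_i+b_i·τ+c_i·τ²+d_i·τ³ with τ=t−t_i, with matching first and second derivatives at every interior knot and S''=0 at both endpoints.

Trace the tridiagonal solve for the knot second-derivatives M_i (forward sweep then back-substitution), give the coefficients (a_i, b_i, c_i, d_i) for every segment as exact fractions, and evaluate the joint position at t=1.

  seg 0: a=-4 b=177/46 c=0 d=-27/46
  seg 1: a=-1 b=-147/46 c=-81/23 d=125/46
  seg 2: a=-5 b=-48/23 c=213/46 d=-71/46
S(1) = -17/23

Δ: Δ0=3/2, Δ1=-4, Δ2=1
row 1: diag=6, rhs=-33; c'=1/6, d'=-11/2
row 2: denom=4−1·1/6=23/6; d'=(30−1·-11/2)/(23/6)=213/23
back: M2=213/23
back: M1=-11/2−1/6·213/23=-162/23
M: M0=0, M1=-162/23, M2=213/23, M3=0
seg 0: a=-4, c=M0/2=0, d=(M1−M0)/(6·2)=-27/46, b=Δ0−h0·(2M0+M1)/6=177/46
seg 1: a=-1, c=M1/2=-81/23, d=(M2−M1)/(6·1)=125/46, b=Δ1−h1·(2M1+M2)/6=-147/46
seg 2: a=-5, c=M2/2=213/46, d=(M3−M2)/(6·1)=-71/46, b=Δ2−h2·(2M2+M3)/6=-48/23
t_q=1 → seg 0, τ=1; S=-4+177/46·τ+0·τ²+-27/46·τ³=-17/23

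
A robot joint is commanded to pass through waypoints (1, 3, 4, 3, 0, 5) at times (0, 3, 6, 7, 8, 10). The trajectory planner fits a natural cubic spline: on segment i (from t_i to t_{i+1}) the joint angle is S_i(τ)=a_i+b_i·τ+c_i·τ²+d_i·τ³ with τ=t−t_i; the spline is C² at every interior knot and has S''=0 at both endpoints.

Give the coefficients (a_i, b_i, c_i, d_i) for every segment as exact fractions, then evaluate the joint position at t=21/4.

Δ: Δ0=2/3, Δ1=1/3, Δ2=-1, Δ3=-3, Δ4=5/2
row 1: diag=12, rhs=-2; c'=1/4, d'=-1/6
row 2: denom=8−3·1/4=29/4; d'=(-8−3·-1/6)/(29/4)=-30/29
row 3: denom=4−1·4/29=112/29; d'=(-12−1·-30/29)/(112/29)=-159/56
row 4: denom=6−1·29/112=643/112; d'=(33−1·-159/56)/(643/112)=4014/643
back: M4=4014/643
back: M3=-159/56−29/112·4014/643=-2865/643
back: M2=-30/29−4/29·-2865/643=-270/643
back: M1=-1/6−1/4·-270/643=-119/1929
M: M0=0, M1=-119/1929, M2=-270/643, M3=-2865/643, M4=4014/643, M5=0
seg 0: a=1, c=M0/2=0, d=(M1−M0)/(6·3)=-119/34722, b=Δ0−h0·(2M0+M1)/6=897/1286
seg 1: a=3, c=M1/2=-119/3858, d=(M2−M1)/(6·3)=-691/34722, b=Δ1−h1·(2M1+M2)/6=389/643
seg 2: a=4, c=M2/2=-135/643, d=(M3−M2)/(6·1)=-865/1286, b=Δ2−h2·(2M2+M3)/6=-151/1286
seg 3: a=3, c=M3/2=-2865/1286, d=(M4−M3)/(6·1)=2293/1286, b=Δ3−h3·(2M3+M4)/6=-1643/643
seg 4: a=0, c=M4/2=2007/643, d=(M5−M4)/(6·2)=-669/1286, b=Δ4−h4·(2M4+M5)/6=-2137/1286
t_q=21/4 → seg 1, τ=9/4; S=3+389/643·τ+-119/3858·τ²+-691/34722·τ³=327435/82304

  seg 0: a=1 b=897/1286 c=0 d=-119/34722
  seg 1: a=3 b=389/643 c=-119/3858 d=-691/34722
  seg 2: a=4 b=-151/1286 c=-135/643 d=-865/1286
  seg 3: a=3 b=-1643/643 c=-2865/1286 d=2293/1286
  seg 4: a=0 b=-2137/1286 c=2007/643 d=-669/1286
S(21/4) = 327435/82304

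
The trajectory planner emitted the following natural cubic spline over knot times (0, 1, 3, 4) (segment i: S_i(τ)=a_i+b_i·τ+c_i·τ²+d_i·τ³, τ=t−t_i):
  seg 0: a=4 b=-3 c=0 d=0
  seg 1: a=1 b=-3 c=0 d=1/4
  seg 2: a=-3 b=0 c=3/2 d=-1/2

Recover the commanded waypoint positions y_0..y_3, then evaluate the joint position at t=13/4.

y_0=4 y_1=1 y_2=-3 y_3=-2
S(13/4) = -373/128

y_0 = S_0(0) = a_0 = 4
y_1 = S_1(0) = a_1 = 1
y_2 = S_2(0) = a_2 = -3
y_3 = S_2(1) = -2
t_q=13/4 is in segment 2 (τ=1/4); S_2(τ)=-373/128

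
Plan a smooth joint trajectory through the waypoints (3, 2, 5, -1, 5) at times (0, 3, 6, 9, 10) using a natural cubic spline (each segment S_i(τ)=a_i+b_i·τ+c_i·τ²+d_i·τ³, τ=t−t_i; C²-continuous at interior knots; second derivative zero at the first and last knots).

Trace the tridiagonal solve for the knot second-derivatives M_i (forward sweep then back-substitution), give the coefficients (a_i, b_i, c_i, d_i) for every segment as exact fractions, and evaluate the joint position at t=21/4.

Δ: Δ0=-1/3, Δ1=1, Δ2=-2, Δ3=6
row 1: diag=12, rhs=8; c'=1/4, d'=2/3
row 2: denom=12−3·1/4=45/4; d'=(-18−3·2/3)/(45/4)=-16/9
row 3: denom=8−3·4/15=36/5; d'=(48−3·-16/9)/(36/5)=200/27
back: M3=200/27
back: M2=-16/9−4/15·200/27=-304/81
back: M1=2/3−1/4·-304/81=130/81
M: M0=0, M1=130/81, M2=-304/81, M3=200/27, M4=0
seg 0: a=3, c=M0/2=0, d=(M1−M0)/(6·3)=65/729, b=Δ0−h0·(2M0+M1)/6=-92/81
seg 1: a=2, c=M1/2=65/81, d=(M2−M1)/(6·3)=-217/729, b=Δ1−h1·(2M1+M2)/6=103/81
seg 2: a=5, c=M2/2=-152/81, d=(M3−M2)/(6·3)=452/729, b=Δ2−h2·(2M2+M3)/6=-158/81
seg 3: a=-1, c=M3/2=100/27, d=(M4−M3)/(6·1)=-100/81, b=Δ3−h3·(2M3+M4)/6=286/81
t_q=21/4 → seg 1, τ=9/4; S=2+103/81·τ+65/81·τ²+-217/729·τ³=3187/576

  seg 0: a=3 b=-92/81 c=0 d=65/729
  seg 1: a=2 b=103/81 c=65/81 d=-217/729
  seg 2: a=5 b=-158/81 c=-152/81 d=452/729
  seg 3: a=-1 b=286/81 c=100/27 d=-100/81
S(21/4) = 3187/576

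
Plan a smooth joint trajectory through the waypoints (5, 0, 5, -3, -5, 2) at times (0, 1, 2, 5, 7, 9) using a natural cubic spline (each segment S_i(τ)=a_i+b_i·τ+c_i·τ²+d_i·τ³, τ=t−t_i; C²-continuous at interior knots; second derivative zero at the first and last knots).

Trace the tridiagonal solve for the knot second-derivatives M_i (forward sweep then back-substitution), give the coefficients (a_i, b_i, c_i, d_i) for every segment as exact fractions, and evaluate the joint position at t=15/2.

  seg 0: a=5 b=-48887/6204 c=0 d=17867/6204
  seg 1: a=0 b=2357/3102 c=17867/2068 d=-27295/6204
  seg 2: a=5 b=30031/6204 c=-2357/517 d=4253/6204
  seg 3: a=-3 b=-12421/3102 c=3331/2068 d=-337/6204
  seg 4: a=-5 b=5543/3102 c=2657/2068 d=-2657/12408
S(15/2) = -126135/33088

Δ: Δ0=-5, Δ1=5, Δ2=-8/3, Δ3=-1, Δ4=7/2
row 1: diag=4, rhs=60; c'=1/4, d'=15
row 2: denom=8−1·1/4=31/4; d'=(-46−1·15)/(31/4)=-244/31
row 3: denom=10−3·12/31=274/31; d'=(10−3·-244/31)/(274/31)=521/137
row 4: denom=8−2·31/137=1034/137; d'=(27−2·521/137)/(1034/137)=2657/1034
back: M4=2657/1034
back: M3=521/137−31/137·2657/1034=3331/1034
back: M2=-244/31−12/31·3331/1034=-4714/517
back: M1=15−1/4·-4714/517=17867/1034
M: M0=0, M1=17867/1034, M2=-4714/517, M3=3331/1034, M4=2657/1034, M5=0
seg 0: a=5, c=M0/2=0, d=(M1−M0)/(6·1)=17867/6204, b=Δ0−h0·(2M0+M1)/6=-48887/6204
seg 1: a=0, c=M1/2=17867/2068, d=(M2−M1)/(6·1)=-27295/6204, b=Δ1−h1·(2M1+M2)/6=2357/3102
seg 2: a=5, c=M2/2=-2357/517, d=(M3−M2)/(6·3)=4253/6204, b=Δ2−h2·(2M2+M3)/6=30031/6204
seg 3: a=-3, c=M3/2=3331/2068, d=(M4−M3)/(6·2)=-337/6204, b=Δ3−h3·(2M3+M4)/6=-12421/3102
seg 4: a=-5, c=M4/2=2657/2068, d=(M5−M4)/(6·2)=-2657/12408, b=Δ4−h4·(2M4+M5)/6=5543/3102
t_q=15/2 → seg 4, τ=1/2; S=-5+5543/3102·τ+2657/2068·τ²+-2657/12408·τ³=-126135/33088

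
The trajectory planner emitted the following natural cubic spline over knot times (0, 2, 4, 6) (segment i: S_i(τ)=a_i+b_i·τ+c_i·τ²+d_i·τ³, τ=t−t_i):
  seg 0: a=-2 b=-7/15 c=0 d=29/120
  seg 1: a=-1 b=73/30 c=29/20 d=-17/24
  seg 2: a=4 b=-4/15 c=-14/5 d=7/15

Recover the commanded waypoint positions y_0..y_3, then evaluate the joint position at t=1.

y_0 = S_0(0) = a_0 = -2
y_1 = S_1(0) = a_1 = -1
y_2 = S_2(0) = a_2 = 4
y_3 = S_2(2) = -4
t_q=1 is in segment 0 (τ=1); S_0(τ)=-89/40

y_0=-2 y_1=-1 y_2=4 y_3=-4
S(1) = -89/40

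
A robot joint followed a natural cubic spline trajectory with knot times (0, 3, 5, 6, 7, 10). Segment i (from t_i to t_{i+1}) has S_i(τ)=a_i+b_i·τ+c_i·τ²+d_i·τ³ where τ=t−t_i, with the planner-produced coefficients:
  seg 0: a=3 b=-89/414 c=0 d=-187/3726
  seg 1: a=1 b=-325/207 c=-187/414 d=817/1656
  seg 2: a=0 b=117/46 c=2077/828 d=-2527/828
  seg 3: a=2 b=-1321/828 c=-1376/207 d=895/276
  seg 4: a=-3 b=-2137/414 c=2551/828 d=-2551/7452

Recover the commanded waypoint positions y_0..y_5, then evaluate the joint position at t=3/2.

y_0 = S_0(0) = a_0 = 3
y_1 = S_1(0) = a_1 = 1
y_2 = S_2(0) = a_2 = 0
y_3 = S_3(0) = a_3 = 2
y_4 = S_4(0) = a_4 = -3
y_5 = S_4(3) = 0
t_q=3/2 is in segment 0 (τ=3/2); S_0(τ)=923/368

y_0=3 y_1=1 y_2=0 y_3=2 y_4=-3 y_5=0
S(3/2) = 923/368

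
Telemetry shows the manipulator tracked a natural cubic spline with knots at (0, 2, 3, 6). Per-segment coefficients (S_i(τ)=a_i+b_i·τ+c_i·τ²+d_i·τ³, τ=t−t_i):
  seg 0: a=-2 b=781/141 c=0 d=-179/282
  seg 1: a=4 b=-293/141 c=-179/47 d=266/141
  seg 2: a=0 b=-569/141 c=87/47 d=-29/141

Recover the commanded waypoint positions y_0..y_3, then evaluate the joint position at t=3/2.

y_0 = S_0(0) = a_0 = -2
y_1 = S_1(0) = a_1 = 4
y_2 = S_2(0) = a_2 = 0
y_3 = S_2(3) = -1
t_q=3/2 is in segment 0 (τ=3/2); S_0(τ)=3133/752

y_0=-2 y_1=4 y_2=0 y_3=-1
S(3/2) = 3133/752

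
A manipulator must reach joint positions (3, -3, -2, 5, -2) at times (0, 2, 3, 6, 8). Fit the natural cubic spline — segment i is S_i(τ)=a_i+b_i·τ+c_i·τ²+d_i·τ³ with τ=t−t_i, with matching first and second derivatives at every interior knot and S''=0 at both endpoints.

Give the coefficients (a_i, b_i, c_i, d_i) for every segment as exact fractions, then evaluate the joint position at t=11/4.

  seg 0: a=3 b=-5263/1248 c=0 d=1519/4992
  seg 1: a=-3 b=-353/624 c=1519/832 d=-649/2496
  seg 2: a=-2 b=5755/2496 c=435/416 d=-199/576
  seg 3: a=5 b=-467/624 c=-1717/832 d=1717/4992
S(11/4) = -133493/53248

Δ: Δ0=-3, Δ1=1, Δ2=7/3, Δ3=-7/2
row 1: diag=6, rhs=24; c'=1/6, d'=4
row 2: denom=8−1·1/6=47/6; d'=(8−1·4)/(47/6)=24/47
row 3: denom=10−3·18/47=416/47; d'=(-35−3·24/47)/(416/47)=-1717/416
back: M3=-1717/416
back: M2=24/47−18/47·-1717/416=435/208
back: M1=4−1/6·435/208=1519/416
M: M0=0, M1=1519/416, M2=435/208, M3=-1717/416, M4=0
seg 0: a=3, c=M0/2=0, d=(M1−M0)/(6·2)=1519/4992, b=Δ0−h0·(2M0+M1)/6=-5263/1248
seg 1: a=-3, c=M1/2=1519/832, d=(M2−M1)/(6·1)=-649/2496, b=Δ1−h1·(2M1+M2)/6=-353/624
seg 2: a=-2, c=M2/2=435/416, d=(M3−M2)/(6·3)=-199/576, b=Δ2−h2·(2M2+M3)/6=5755/2496
seg 3: a=5, c=M3/2=-1717/832, d=(M4−M3)/(6·2)=1717/4992, b=Δ3−h3·(2M3+M4)/6=-467/624
t_q=11/4 → seg 1, τ=3/4; S=-3+-353/624·τ+1519/832·τ²+-649/2496·τ³=-133493/53248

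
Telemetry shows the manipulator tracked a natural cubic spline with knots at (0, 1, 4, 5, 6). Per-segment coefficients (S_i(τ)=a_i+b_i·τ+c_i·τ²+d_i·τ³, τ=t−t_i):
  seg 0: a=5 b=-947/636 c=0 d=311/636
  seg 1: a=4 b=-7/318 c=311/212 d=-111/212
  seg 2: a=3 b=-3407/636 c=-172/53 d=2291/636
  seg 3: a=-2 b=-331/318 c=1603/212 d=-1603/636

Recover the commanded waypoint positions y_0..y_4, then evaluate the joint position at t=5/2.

y_0=5 y_1=4 y_2=3 y_3=-2 y_4=2
S(5/2) = 9329/1696

y_0 = S_0(0) = a_0 = 5
y_1 = S_1(0) = a_1 = 4
y_2 = S_2(0) = a_2 = 3
y_3 = S_3(0) = a_3 = -2
y_4 = S_3(1) = 2
t_q=5/2 is in segment 1 (τ=3/2); S_1(τ)=9329/1696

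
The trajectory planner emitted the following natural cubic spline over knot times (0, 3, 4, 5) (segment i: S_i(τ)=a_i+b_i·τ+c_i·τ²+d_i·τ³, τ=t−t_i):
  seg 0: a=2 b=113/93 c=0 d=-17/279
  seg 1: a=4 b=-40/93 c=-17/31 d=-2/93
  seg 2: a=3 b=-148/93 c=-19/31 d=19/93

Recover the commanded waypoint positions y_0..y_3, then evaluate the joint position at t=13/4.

y_0=2 y_1=4 y_2=3 y_3=1
S(13/4) = 3827/992

y_0 = S_0(0) = a_0 = 2
y_1 = S_1(0) = a_1 = 4
y_2 = S_2(0) = a_2 = 3
y_3 = S_2(1) = 1
t_q=13/4 is in segment 1 (τ=1/4); S_1(τ)=3827/992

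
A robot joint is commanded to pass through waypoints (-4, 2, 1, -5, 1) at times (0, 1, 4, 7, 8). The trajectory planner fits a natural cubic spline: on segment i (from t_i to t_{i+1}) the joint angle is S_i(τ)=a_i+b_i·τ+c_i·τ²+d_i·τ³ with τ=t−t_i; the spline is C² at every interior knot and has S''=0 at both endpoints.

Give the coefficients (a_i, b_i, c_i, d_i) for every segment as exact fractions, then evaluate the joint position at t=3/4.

Δ: Δ0=6, Δ1=-1/3, Δ2=-2, Δ3=6
row 1: diag=8, rhs=-38; c'=3/8, d'=-19/4
row 2: denom=12−3·3/8=87/8; d'=(-10−3·-19/4)/(87/8)=34/87
row 3: denom=8−3·8/29=208/29; d'=(48−3·34/87)/(208/29)=679/104
back: M3=679/104
back: M2=34/87−8/29·679/104=-55/39
back: M1=-19/4−3/8·-55/39=-439/104
M: M0=0, M1=-439/104, M2=-55/39, M3=679/104, M4=0
seg 0: a=-4, c=M0/2=0, d=(M1−M0)/(6·1)=-439/624, b=Δ0−h0·(2M0+M1)/6=4183/624
seg 1: a=2, c=M1/2=-439/208, d=(M2−M1)/(6·3)=877/5616, b=Δ1−h1·(2M1+M2)/6=1433/312
seg 2: a=1, c=M2/2=-55/78, d=(M3−M2)/(6·3)=2477/5616, b=Δ2−h2·(2M2+M3)/6=-185/48
seg 3: a=-5, c=M3/2=679/208, d=(M4−M3)/(6·1)=-679/624, b=Δ3−h3·(2M3+M4)/6=1193/312
t_q=3/4 → seg 0, τ=3/4; S=-4+4183/624·τ+0·τ²+-439/624·τ³=9729/13312

  seg 0: a=-4 b=4183/624 c=0 d=-439/624
  seg 1: a=2 b=1433/312 c=-439/208 d=877/5616
  seg 2: a=1 b=-185/48 c=-55/78 d=2477/5616
  seg 3: a=-5 b=1193/312 c=679/208 d=-679/624
S(3/4) = 9729/13312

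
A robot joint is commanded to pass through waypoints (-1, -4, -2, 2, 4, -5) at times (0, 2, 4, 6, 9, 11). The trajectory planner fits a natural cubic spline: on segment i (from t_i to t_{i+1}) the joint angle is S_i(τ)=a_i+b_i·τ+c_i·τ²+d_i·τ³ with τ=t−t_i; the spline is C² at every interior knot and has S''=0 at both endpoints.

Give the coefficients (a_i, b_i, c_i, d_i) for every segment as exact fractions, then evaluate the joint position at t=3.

  seg 0: a=-1 b=-3241/1542 c=0 d=116/771
  seg 1: a=-4 b=-457/1542 c=232/257 d=-785/6168
  seg 2: a=-2 b=1378/771 c=143/1028 d=-101/6168
  seg 3: a=2 b=3311/1542 c=21/514 d=-412/2313
  seg 4: a=4 b=-3727/1542 c=-803/514 d=803/3084
S(3) = -7239/2056

Δ: Δ0=-3/2, Δ1=1, Δ2=2, Δ3=2/3, Δ4=-9/2
row 1: diag=8, rhs=15; c'=1/4, d'=15/8
row 2: denom=8−2·1/4=15/2; d'=(6−2·15/8)/(15/2)=3/10
row 3: denom=10−2·4/15=142/15; d'=(-8−2·3/10)/(142/15)=-129/142
row 4: denom=10−3·45/142=1285/142; d'=(-31−3·-129/142)/(1285/142)=-803/257
back: M4=-803/257
back: M3=-129/142−45/142·-803/257=21/257
back: M2=3/10−4/15·21/257=143/514
back: M1=15/8−1/4·143/514=464/257
M: M0=0, M1=464/257, M2=143/514, M3=21/257, M4=-803/257, M5=0
seg 0: a=-1, c=M0/2=0, d=(M1−M0)/(6·2)=116/771, b=Δ0−h0·(2M0+M1)/6=-3241/1542
seg 1: a=-4, c=M1/2=232/257, d=(M2−M1)/(6·2)=-785/6168, b=Δ1−h1·(2M1+M2)/6=-457/1542
seg 2: a=-2, c=M2/2=143/1028, d=(M3−M2)/(6·2)=-101/6168, b=Δ2−h2·(2M2+M3)/6=1378/771
seg 3: a=2, c=M3/2=21/514, d=(M4−M3)/(6·3)=-412/2313, b=Δ3−h3·(2M3+M4)/6=3311/1542
seg 4: a=4, c=M4/2=-803/514, d=(M5−M4)/(6·2)=803/3084, b=Δ4−h4·(2M4+M5)/6=-3727/1542
t_q=3 → seg 1, τ=1; S=-4+-457/1542·τ+232/257·τ²+-785/6168·τ³=-7239/2056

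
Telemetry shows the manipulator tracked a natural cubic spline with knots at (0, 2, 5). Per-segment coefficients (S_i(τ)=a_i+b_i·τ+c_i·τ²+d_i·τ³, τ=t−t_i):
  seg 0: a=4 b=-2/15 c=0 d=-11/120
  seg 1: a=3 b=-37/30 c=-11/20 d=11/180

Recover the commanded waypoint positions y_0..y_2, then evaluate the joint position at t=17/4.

y_0=4 y_1=3 y_2=-4
S(17/4) = -477/256

y_0 = S_0(0) = a_0 = 4
y_1 = S_1(0) = a_1 = 3
y_2 = S_1(3) = -4
t_q=17/4 is in segment 1 (τ=9/4); S_1(τ)=-477/256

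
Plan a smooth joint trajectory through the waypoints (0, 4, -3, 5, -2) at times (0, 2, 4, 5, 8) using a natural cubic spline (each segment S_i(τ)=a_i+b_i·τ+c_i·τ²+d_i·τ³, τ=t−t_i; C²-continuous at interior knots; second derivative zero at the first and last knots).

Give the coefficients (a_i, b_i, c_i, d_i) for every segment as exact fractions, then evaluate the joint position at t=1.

Δ: Δ0=2, Δ1=-7/2, Δ2=8, Δ3=-7/3
row 1: diag=8, rhs=-33; c'=1/4, d'=-33/8
row 2: denom=6−2·1/4=11/2; d'=(69−2·-33/8)/(11/2)=309/22
row 3: denom=8−1·2/11=86/11; d'=(-62−1·309/22)/(86/11)=-1673/172
back: M3=-1673/172
back: M2=309/22−2/11·-1673/172=680/43
back: M1=-33/8−1/4·680/43=-2779/344
M: M0=0, M1=-2779/344, M2=680/43, M3=-1673/172, M4=0
seg 0: a=0, c=M0/2=0, d=(M1−M0)/(6·2)=-2779/4128, b=Δ0−h0·(2M0+M1)/6=4843/1032
seg 1: a=4, c=M1/2=-2779/688, d=(M2−M1)/(6·2)=8219/4128, b=Δ1−h1·(2M1+M2)/6=-1747/516
seg 2: a=-3, c=M2/2=340/43, d=(M3−M2)/(6·1)=-4393/1032, b=Δ2−h2·(2M2+M3)/6=4489/1032
seg 3: a=5, c=M3/2=-1673/344, d=(M4−M3)/(6·3)=1673/3096, b=Δ3−h3·(2M3+M4)/6=3815/516
t_q=1 → seg 0, τ=1; S=0+4843/1032·τ+0·τ²+-2779/4128·τ³=5531/1376

  seg 0: a=0 b=4843/1032 c=0 d=-2779/4128
  seg 1: a=4 b=-1747/516 c=-2779/688 d=8219/4128
  seg 2: a=-3 b=4489/1032 c=340/43 d=-4393/1032
  seg 3: a=5 b=3815/516 c=-1673/344 d=1673/3096
S(1) = 5531/1376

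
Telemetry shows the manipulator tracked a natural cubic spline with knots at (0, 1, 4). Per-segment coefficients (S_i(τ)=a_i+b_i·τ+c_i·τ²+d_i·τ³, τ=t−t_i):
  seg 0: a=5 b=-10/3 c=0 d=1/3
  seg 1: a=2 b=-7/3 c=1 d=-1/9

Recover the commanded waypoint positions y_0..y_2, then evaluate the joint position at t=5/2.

y_0=5 y_1=2 y_2=1
S(5/2) = 3/8

y_0 = S_0(0) = a_0 = 5
y_1 = S_1(0) = a_1 = 2
y_2 = S_1(3) = 1
t_q=5/2 is in segment 1 (τ=3/2); S_1(τ)=3/8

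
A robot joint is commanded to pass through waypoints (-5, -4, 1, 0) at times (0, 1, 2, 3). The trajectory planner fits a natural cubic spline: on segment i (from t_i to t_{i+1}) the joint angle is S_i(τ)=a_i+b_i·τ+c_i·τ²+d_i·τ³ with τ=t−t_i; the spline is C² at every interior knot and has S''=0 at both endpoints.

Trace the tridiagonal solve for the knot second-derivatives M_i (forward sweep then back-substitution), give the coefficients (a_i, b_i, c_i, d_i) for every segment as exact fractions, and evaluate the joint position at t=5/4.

  seg 0: a=-5 b=-7/15 c=0 d=22/15
  seg 1: a=-4 b=59/15 c=22/5 d=-10/3
  seg 2: a=1 b=41/15 c=-28/5 d=28/15
S(5/4) = -447/160

Δ: Δ0=1, Δ1=5, Δ2=-1
row 1: diag=4, rhs=24; c'=1/4, d'=6
row 2: denom=4−1·1/4=15/4; d'=(-36−1·6)/(15/4)=-56/5
back: M2=-56/5
back: M1=6−1/4·-56/5=44/5
M: M0=0, M1=44/5, M2=-56/5, M3=0
seg 0: a=-5, c=M0/2=0, d=(M1−M0)/(6·1)=22/15, b=Δ0−h0·(2M0+M1)/6=-7/15
seg 1: a=-4, c=M1/2=22/5, d=(M2−M1)/(6·1)=-10/3, b=Δ1−h1·(2M1+M2)/6=59/15
seg 2: a=1, c=M2/2=-28/5, d=(M3−M2)/(6·1)=28/15, b=Δ2−h2·(2M2+M3)/6=41/15
t_q=5/4 → seg 1, τ=1/4; S=-4+59/15·τ+22/5·τ²+-10/3·τ³=-447/160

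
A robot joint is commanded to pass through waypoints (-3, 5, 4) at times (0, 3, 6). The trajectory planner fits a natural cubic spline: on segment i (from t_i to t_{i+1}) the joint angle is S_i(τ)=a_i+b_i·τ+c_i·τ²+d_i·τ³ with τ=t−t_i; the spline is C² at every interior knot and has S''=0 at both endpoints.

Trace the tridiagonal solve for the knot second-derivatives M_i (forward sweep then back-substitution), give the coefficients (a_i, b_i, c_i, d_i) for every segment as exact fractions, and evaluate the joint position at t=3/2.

  seg 0: a=-3 b=41/12 c=0 d=-1/12
  seg 1: a=5 b=7/6 c=-3/4 d=1/12
S(3/2) = 59/32

Δ: Δ0=8/3, Δ1=-1/3
row 1: diag=12, rhs=-18; c'=1/4, d'=-3/2
back: M1=-3/2
M: M0=0, M1=-3/2, M2=0
seg 0: a=-3, c=M0/2=0, d=(M1−M0)/(6·3)=-1/12, b=Δ0−h0·(2M0+M1)/6=41/12
seg 1: a=5, c=M1/2=-3/4, d=(M2−M1)/(6·3)=1/12, b=Δ1−h1·(2M1+M2)/6=7/6
t_q=3/2 → seg 0, τ=3/2; S=-3+41/12·τ+0·τ²+-1/12·τ³=59/32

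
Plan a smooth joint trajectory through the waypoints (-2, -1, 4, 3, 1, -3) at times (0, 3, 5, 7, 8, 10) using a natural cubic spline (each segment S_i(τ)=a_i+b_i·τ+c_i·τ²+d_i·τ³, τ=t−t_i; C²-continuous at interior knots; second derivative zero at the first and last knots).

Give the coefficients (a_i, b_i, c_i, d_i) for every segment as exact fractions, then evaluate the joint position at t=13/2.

Δ: Δ0=1/3, Δ1=5/2, Δ2=-1/2, Δ3=-2, Δ4=-2
row 1: diag=10, rhs=13; c'=1/5, d'=13/10
row 2: denom=8−2·1/5=38/5; d'=(-18−2·13/10)/(38/5)=-103/38
row 3: denom=6−2·5/19=104/19; d'=(-9−2·-103/38)/(104/19)=-17/26
row 4: denom=6−1·19/104=605/104; d'=(0−1·-17/26)/(605/104)=68/605
back: M4=68/605
back: M3=-17/26−19/104·68/605=-408/605
back: M2=-103/38−5/19·-408/605=-613/242
back: M1=13/10−1/5·-613/242=1093/605
M: M0=0, M1=1093/605, M2=-613/242, M3=-408/605, M4=68/605, M5=0
seg 0: a=-2, c=M0/2=0, d=(M1−M0)/(6·3)=1093/10890, b=Δ0−h0·(2M0+M1)/6=-2069/3630
seg 1: a=-1, c=M1/2=1093/1210, d=(M2−M1)/(6·2)=-5251/14520, b=Δ1−h1·(2M1+M2)/6=3884/1815
seg 2: a=4, c=M2/2=-613/484, d=(M3−M2)/(6·2)=2249/14520, b=Δ2−h2·(2M2+M3)/6=5131/3630
seg 3: a=3, c=M3/2=-204/605, d=(M4−M3)/(6·1)=238/1815, b=Δ3−h3·(2M3+M4)/6=-296/165
seg 4: a=1, c=M4/2=34/605, d=(M5−M4)/(6·2)=-17/1815, b=Δ4−h4·(2M4+M5)/6=-3766/1815
t_q=13/2 → seg 2, τ=3/2; S=4+5131/3630·τ+-613/484·τ²+2249/14520·τ³=146877/38720

  seg 0: a=-2 b=-2069/3630 c=0 d=1093/10890
  seg 1: a=-1 b=3884/1815 c=1093/1210 d=-5251/14520
  seg 2: a=4 b=5131/3630 c=-613/484 d=2249/14520
  seg 3: a=3 b=-296/165 c=-204/605 d=238/1815
  seg 4: a=1 b=-3766/1815 c=34/605 d=-17/1815
S(13/2) = 146877/38720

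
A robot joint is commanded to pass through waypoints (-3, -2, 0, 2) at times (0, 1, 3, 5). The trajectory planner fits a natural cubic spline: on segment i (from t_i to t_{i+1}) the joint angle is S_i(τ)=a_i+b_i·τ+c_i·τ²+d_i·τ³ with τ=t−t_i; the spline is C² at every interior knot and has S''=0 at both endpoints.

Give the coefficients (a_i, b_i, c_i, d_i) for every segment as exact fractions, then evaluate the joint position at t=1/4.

Δ: Δ0=1, Δ1=1, Δ2=1
row 1: diag=6, rhs=0; c'=1/3, d'=0
row 2: denom=8−2·1/3=22/3; d'=(0−2·0)/(22/3)=0
back: M2=0
back: M1=0−1/3·0=0
M: M0=0, M1=0, M2=0, M3=0
seg 0: a=-3, c=M0/2=0, d=(M1−M0)/(6·1)=0, b=Δ0−h0·(2M0+M1)/6=1
seg 1: a=-2, c=M1/2=0, d=(M2−M1)/(6·2)=0, b=Δ1−h1·(2M1+M2)/6=1
seg 2: a=0, c=M2/2=0, d=(M3−M2)/(6·2)=0, b=Δ2−h2·(2M2+M3)/6=1
t_q=1/4 → seg 0, τ=1/4; S=-3+1·τ+0·τ²+0·τ³=-11/4

  seg 0: a=-3 b=1 c=0 d=0
  seg 1: a=-2 b=1 c=0 d=0
  seg 2: a=0 b=1 c=0 d=0
S(1/4) = -11/4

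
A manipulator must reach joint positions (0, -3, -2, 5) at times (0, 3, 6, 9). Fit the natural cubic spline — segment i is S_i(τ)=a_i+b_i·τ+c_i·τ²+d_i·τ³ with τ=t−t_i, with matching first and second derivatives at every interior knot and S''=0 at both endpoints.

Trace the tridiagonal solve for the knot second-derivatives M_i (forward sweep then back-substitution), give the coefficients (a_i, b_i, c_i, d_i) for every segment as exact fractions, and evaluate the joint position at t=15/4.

Δ: Δ0=-1, Δ1=1/3, Δ2=7/3
row 1: diag=12, rhs=8; c'=1/4, d'=2/3
row 2: denom=12−3·1/4=45/4; d'=(12−3·2/3)/(45/4)=8/9
back: M2=8/9
back: M1=2/3−1/4·8/9=4/9
M: M0=0, M1=4/9, M2=8/9, M3=0
seg 0: a=0, c=M0/2=0, d=(M1−M0)/(6·3)=2/81, b=Δ0−h0·(2M0+M1)/6=-11/9
seg 1: a=-3, c=M1/2=2/9, d=(M2−M1)/(6·3)=2/81, b=Δ1−h1·(2M1+M2)/6=-5/9
seg 2: a=-2, c=M2/2=4/9, d=(M3−M2)/(6·3)=-4/81, b=Δ2−h2·(2M2+M3)/6=13/9
t_q=15/4 → seg 1, τ=3/4; S=-3+-5/9·τ+2/9·τ²+2/81·τ³=-105/32

  seg 0: a=0 b=-11/9 c=0 d=2/81
  seg 1: a=-3 b=-5/9 c=2/9 d=2/81
  seg 2: a=-2 b=13/9 c=4/9 d=-4/81
S(15/4) = -105/32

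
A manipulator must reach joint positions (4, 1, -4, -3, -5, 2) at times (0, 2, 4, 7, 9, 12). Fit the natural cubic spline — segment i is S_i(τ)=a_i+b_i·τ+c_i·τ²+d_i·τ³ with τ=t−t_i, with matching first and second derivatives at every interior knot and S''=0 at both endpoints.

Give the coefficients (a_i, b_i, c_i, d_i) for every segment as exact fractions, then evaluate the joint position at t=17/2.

Δ: Δ0=-3/2, Δ1=-5/2, Δ2=1/3, Δ3=-1, Δ4=7/3
row 1: diag=8, rhs=-6; c'=1/4, d'=-3/4
row 2: denom=10−2·1/4=19/2; d'=(17−2·-3/4)/(19/2)=37/19
row 3: denom=10−3·6/19=172/19; d'=(-8−3·37/19)/(172/19)=-263/172
row 4: denom=10−2·19/86=411/43; d'=(20−2·-263/172)/(411/43)=661/274
back: M4=661/274
back: M3=-263/172−19/86·661/274=-565/274
back: M2=37/19−6/19·-565/274=356/137
back: M1=-3/4−1/4·356/137=-767/548
M: M0=0, M1=-767/548, M2=356/137, M3=-565/274, M4=661/274, M5=0
seg 0: a=4, c=M0/2=0, d=(M1−M0)/(6·2)=-767/6576, b=Δ0−h0·(2M0+M1)/6=-1699/1644
seg 1: a=1, c=M1/2=-767/1096, d=(M2−M1)/(6·2)=2191/6576, b=Δ1−h1·(2M1+M2)/6=-1000/411
seg 2: a=-4, c=M2/2=178/137, d=(M3−M2)/(6·3)=-1277/4932, b=Δ2−h2·(2M2+M3)/6=-2029/1644
seg 3: a=-3, c=M3/2=-565/548, d=(M4−M3)/(6·2)=613/1644, b=Δ3−h3·(2M3+M4)/6=-353/822
seg 4: a=-5, c=M4/2=661/548, d=(M5−M4)/(6·3)=-661/4932, b=Δ4−h4·(2M4+M5)/6=-65/822
t_q=17/2 → seg 3, τ=3/2; S=-3+-353/822·τ+-565/548·τ²+613/1644·τ³=-20629/4384

  seg 0: a=4 b=-1699/1644 c=0 d=-767/6576
  seg 1: a=1 b=-1000/411 c=-767/1096 d=2191/6576
  seg 2: a=-4 b=-2029/1644 c=178/137 d=-1277/4932
  seg 3: a=-3 b=-353/822 c=-565/548 d=613/1644
  seg 4: a=-5 b=-65/822 c=661/548 d=-661/4932
S(17/2) = -20629/4384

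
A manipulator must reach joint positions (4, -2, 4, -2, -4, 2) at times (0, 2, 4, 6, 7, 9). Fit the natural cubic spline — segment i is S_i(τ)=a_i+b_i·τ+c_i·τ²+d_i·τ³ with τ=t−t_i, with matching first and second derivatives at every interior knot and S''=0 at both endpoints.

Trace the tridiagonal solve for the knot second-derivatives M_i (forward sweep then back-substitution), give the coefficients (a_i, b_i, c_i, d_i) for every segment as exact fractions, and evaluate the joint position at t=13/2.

Δ: Δ0=-3, Δ1=3, Δ2=-3, Δ3=-2, Δ4=3
row 1: diag=8, rhs=36; c'=1/4, d'=9/2
row 2: denom=8−2·1/4=15/2; d'=(-36−2·9/2)/(15/2)=-6
row 3: denom=6−2·4/15=82/15; d'=(6−2·-6)/(82/15)=135/41
row 4: denom=6−1·15/82=477/82; d'=(30−1·135/41)/(477/82)=730/159
back: M4=730/159
back: M3=135/41−15/82·730/159=130/53
back: M2=-6−4/15·130/53=-1058/159
back: M1=9/2−1/4·-1058/159=980/159
M: M0=0, M1=980/159, M2=-1058/159, M3=130/53, M4=730/159, M5=0
seg 0: a=4, c=M0/2=0, d=(M1−M0)/(6·2)=245/477, b=Δ0−h0·(2M0+M1)/6=-2411/477
seg 1: a=-2, c=M1/2=490/159, d=(M2−M1)/(6·2)=-1019/954, b=Δ1−h1·(2M1+M2)/6=529/477
seg 2: a=4, c=M2/2=-529/159, d=(M3−M2)/(6·2)=362/477, b=Δ2−h2·(2M2+M3)/6=295/477
seg 3: a=-2, c=M3/2=65/53, d=(M4−M3)/(6·1)=170/477, b=Δ3−h3·(2M3+M4)/6=-1709/477
seg 4: a=-4, c=M4/2=365/159, d=(M5−M4)/(6·2)=-365/954, b=Δ4−h4·(2M4+M5)/6=-29/477
t_q=13/2 → seg 3, τ=1/2; S=-2+-1709/477·τ+65/53·τ²+170/477·τ³=-547/159

  seg 0: a=4 b=-2411/477 c=0 d=245/477
  seg 1: a=-2 b=529/477 c=490/159 d=-1019/954
  seg 2: a=4 b=295/477 c=-529/159 d=362/477
  seg 3: a=-2 b=-1709/477 c=65/53 d=170/477
  seg 4: a=-4 b=-29/477 c=365/159 d=-365/954
S(13/2) = -547/159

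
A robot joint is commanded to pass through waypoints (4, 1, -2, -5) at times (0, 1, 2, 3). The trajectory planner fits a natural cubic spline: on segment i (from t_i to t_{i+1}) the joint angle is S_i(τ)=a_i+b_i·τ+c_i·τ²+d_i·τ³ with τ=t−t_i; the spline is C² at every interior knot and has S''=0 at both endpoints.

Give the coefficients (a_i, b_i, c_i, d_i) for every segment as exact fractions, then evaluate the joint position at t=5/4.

  seg 0: a=4 b=-3 c=0 d=0
  seg 1: a=1 b=-3 c=0 d=0
  seg 2: a=-2 b=-3 c=0 d=0
S(5/4) = 1/4

Δ: Δ0=-3, Δ1=-3, Δ2=-3
row 1: diag=4, rhs=0; c'=1/4, d'=0
row 2: denom=4−1·1/4=15/4; d'=(0−1·0)/(15/4)=0
back: M2=0
back: M1=0−1/4·0=0
M: M0=0, M1=0, M2=0, M3=0
seg 0: a=4, c=M0/2=0, d=(M1−M0)/(6·1)=0, b=Δ0−h0·(2M0+M1)/6=-3
seg 1: a=1, c=M1/2=0, d=(M2−M1)/(6·1)=0, b=Δ1−h1·(2M1+M2)/6=-3
seg 2: a=-2, c=M2/2=0, d=(M3−M2)/(6·1)=0, b=Δ2−h2·(2M2+M3)/6=-3
t_q=5/4 → seg 1, τ=1/4; S=1+-3·τ+0·τ²+0·τ³=1/4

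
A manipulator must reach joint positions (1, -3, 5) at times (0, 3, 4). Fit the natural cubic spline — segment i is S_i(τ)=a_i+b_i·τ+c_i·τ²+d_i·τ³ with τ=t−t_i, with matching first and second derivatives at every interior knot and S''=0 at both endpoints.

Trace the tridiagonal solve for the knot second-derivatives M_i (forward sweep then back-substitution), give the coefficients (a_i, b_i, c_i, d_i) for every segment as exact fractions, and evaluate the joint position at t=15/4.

  seg 0: a=1 b=-29/6 c=0 d=7/18
  seg 1: a=-3 b=17/3 c=7/2 d=-7/6
S(15/4) = 349/128

Δ: Δ0=-4/3, Δ1=8
row 1: diag=8, rhs=56; c'=1/8, d'=7
back: M1=7
M: M0=0, M1=7, M2=0
seg 0: a=1, c=M0/2=0, d=(M1−M0)/(6·3)=7/18, b=Δ0−h0·(2M0+M1)/6=-29/6
seg 1: a=-3, c=M1/2=7/2, d=(M2−M1)/(6·1)=-7/6, b=Δ1−h1·(2M1+M2)/6=17/3
t_q=15/4 → seg 1, τ=3/4; S=-3+17/3·τ+7/2·τ²+-7/6·τ³=349/128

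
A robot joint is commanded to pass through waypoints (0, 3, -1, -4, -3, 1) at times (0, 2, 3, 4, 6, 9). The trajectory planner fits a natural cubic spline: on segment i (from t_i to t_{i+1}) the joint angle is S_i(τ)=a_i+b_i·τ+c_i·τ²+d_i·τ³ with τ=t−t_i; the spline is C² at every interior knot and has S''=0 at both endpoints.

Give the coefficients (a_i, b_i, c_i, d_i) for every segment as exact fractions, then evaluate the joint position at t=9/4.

Δ: Δ0=3/2, Δ1=-4, Δ2=-3, Δ3=1/2, Δ4=4/3
row 1: diag=6, rhs=-33; c'=1/6, d'=-11/2
row 2: denom=4−1·1/6=23/6; d'=(6−1·-11/2)/(23/6)=3
row 3: denom=6−1·6/23=132/23; d'=(21−1·3)/(132/23)=69/22
row 4: denom=10−2·23/66=307/33; d'=(5−2·69/22)/(307/33)=-42/307
back: M4=-42/307
back: M3=69/22−23/66·-42/307=1955/614
back: M2=3−6/23·1955/614=666/307
back: M1=-11/2−1/6·666/307=-3599/614
M: M0=0, M1=-3599/614, M2=666/307, M3=1955/614, M4=-42/307, M5=0
seg 0: a=0, c=M0/2=0, d=(M1−M0)/(6·2)=-3599/7368, b=Δ0−h0·(2M0+M1)/6=3181/921
seg 1: a=3, c=M1/2=-3599/1228, d=(M2−M1)/(6·1)=4931/3684, b=Δ1−h1·(2M1+M2)/6=-4435/1842
seg 2: a=-1, c=M2/2=333/307, d=(M3−M2)/(6·1)=623/3684, b=Δ2−h2·(2M2+M3)/6=-15671/3684
seg 3: a=-4, c=M3/2=1955/1228, d=(M4−M3)/(6·2)=-2039/7368, b=Δ3−h3·(2M3+M4)/6=-2905/1842
seg 4: a=-3, c=M4/2=-21/307, d=(M5−M4)/(6·3)=7/921, b=Δ4−h4·(2M4+M5)/6=1354/921
t_q=9/4 → seg 1, τ=1/4; S=3+-4435/1842·τ+-3599/1228·τ²+4931/3684·τ³=175717/78592

  seg 0: a=0 b=3181/921 c=0 d=-3599/7368
  seg 1: a=3 b=-4435/1842 c=-3599/1228 d=4931/3684
  seg 2: a=-1 b=-15671/3684 c=333/307 d=623/3684
  seg 3: a=-4 b=-2905/1842 c=1955/1228 d=-2039/7368
  seg 4: a=-3 b=1354/921 c=-21/307 d=7/921
S(9/4) = 175717/78592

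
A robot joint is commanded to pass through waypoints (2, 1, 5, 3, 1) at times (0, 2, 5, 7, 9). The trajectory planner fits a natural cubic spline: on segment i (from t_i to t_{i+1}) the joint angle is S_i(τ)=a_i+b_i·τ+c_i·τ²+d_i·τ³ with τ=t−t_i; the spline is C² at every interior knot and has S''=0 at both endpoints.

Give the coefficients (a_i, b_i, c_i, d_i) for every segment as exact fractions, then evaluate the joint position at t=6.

  seg 0: a=2 b=-551/516 c=0 d=293/2064
  seg 1: a=1 b=82/129 c=293/344 d=-71/344
  seg 2: a=5 b=179/1032 c=-173/172 d=865/4128
  seg 3: a=3 b=-689/516 c=173/688 d=-173/4128
S(6) = 6023/1376

Δ: Δ0=-1/2, Δ1=4/3, Δ2=-1, Δ3=-1
row 1: diag=10, rhs=11; c'=3/10, d'=11/10
row 2: denom=10−3·3/10=91/10; d'=(-14−3·11/10)/(91/10)=-173/91
row 3: denom=8−2·20/91=688/91; d'=(0−2·-173/91)/(688/91)=173/344
back: M3=173/344
back: M2=-173/91−20/91·173/344=-173/86
back: M1=11/10−3/10·-173/86=293/172
M: M0=0, M1=293/172, M2=-173/86, M3=173/344, M4=0
seg 0: a=2, c=M0/2=0, d=(M1−M0)/(6·2)=293/2064, b=Δ0−h0·(2M0+M1)/6=-551/516
seg 1: a=1, c=M1/2=293/344, d=(M2−M1)/(6·3)=-71/344, b=Δ1−h1·(2M1+M2)/6=82/129
seg 2: a=5, c=M2/2=-173/172, d=(M3−M2)/(6·2)=865/4128, b=Δ2−h2·(2M2+M3)/6=179/1032
seg 3: a=3, c=M3/2=173/688, d=(M4−M3)/(6·2)=-173/4128, b=Δ3−h3·(2M3+M4)/6=-689/516
t_q=6 → seg 2, τ=1; S=5+179/1032·τ+-173/172·τ²+865/4128·τ³=6023/1376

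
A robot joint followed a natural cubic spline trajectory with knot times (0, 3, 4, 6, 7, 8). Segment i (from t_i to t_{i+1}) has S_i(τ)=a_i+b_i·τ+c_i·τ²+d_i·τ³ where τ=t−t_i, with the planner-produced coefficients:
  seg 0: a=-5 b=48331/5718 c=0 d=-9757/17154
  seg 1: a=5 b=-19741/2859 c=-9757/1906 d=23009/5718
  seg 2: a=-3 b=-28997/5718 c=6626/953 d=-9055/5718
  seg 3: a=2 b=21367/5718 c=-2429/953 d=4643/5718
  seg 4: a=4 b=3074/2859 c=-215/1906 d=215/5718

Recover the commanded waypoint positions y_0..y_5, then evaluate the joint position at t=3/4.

y_0 = S_0(0) = a_0 = -5
y_1 = S_1(0) = a_1 = 5
y_2 = S_2(0) = a_2 = -3
y_3 = S_3(0) = a_3 = 2
y_4 = S_4(0) = a_4 = 4
y_5 = S_4(1) = 5
t_q=3/4 is in segment 0 (τ=3/4); S_0(τ)=134105/121984

y_0=-5 y_1=5 y_2=-3 y_3=2 y_4=4 y_5=5
S(3/4) = 134105/121984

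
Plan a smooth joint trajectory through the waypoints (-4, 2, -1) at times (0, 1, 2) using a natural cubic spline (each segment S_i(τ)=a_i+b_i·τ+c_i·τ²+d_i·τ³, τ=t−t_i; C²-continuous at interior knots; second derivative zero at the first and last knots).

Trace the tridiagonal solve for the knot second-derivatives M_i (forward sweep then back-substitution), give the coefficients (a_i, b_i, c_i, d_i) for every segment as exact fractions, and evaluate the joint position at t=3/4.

  seg 0: a=-4 b=33/4 c=0 d=-9/4
  seg 1: a=2 b=3/2 c=-27/4 d=9/4
S(3/4) = 317/256

Δ: Δ0=6, Δ1=-3
row 1: diag=4, rhs=-54; c'=1/4, d'=-27/2
back: M1=-27/2
M: M0=0, M1=-27/2, M2=0
seg 0: a=-4, c=M0/2=0, d=(M1−M0)/(6·1)=-9/4, b=Δ0−h0·(2M0+M1)/6=33/4
seg 1: a=2, c=M1/2=-27/4, d=(M2−M1)/(6·1)=9/4, b=Δ1−h1·(2M1+M2)/6=3/2
t_q=3/4 → seg 0, τ=3/4; S=-4+33/4·τ+0·τ²+-9/4·τ³=317/256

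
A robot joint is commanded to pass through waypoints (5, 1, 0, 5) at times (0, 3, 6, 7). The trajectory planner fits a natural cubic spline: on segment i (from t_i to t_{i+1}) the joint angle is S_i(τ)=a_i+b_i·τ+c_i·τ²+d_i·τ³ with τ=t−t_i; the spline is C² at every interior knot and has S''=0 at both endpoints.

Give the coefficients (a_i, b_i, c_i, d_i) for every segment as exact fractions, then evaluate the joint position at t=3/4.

Δ: Δ0=-4/3, Δ1=-1/3, Δ2=5
row 1: diag=12, rhs=6; c'=1/4, d'=1/2
row 2: denom=8−3·1/4=29/4; d'=(32−3·1/2)/(29/4)=122/29
back: M2=122/29
back: M1=1/2−1/4·122/29=-16/29
M: M0=0, M1=-16/29, M2=122/29, M3=0
seg 0: a=5, c=M0/2=0, d=(M1−M0)/(6·3)=-8/261, b=Δ0−h0·(2M0+M1)/6=-92/87
seg 1: a=1, c=M1/2=-8/29, d=(M2−M1)/(6·3)=23/87, b=Δ1−h1·(2M1+M2)/6=-164/87
seg 2: a=0, c=M2/2=61/29, d=(M3−M2)/(6·1)=-61/87, b=Δ2−h2·(2M2+M3)/6=313/87
t_q=3/4 → seg 0, τ=3/4; S=5+-92/87·τ+0·τ²+-8/261·τ³=973/232

  seg 0: a=5 b=-92/87 c=0 d=-8/261
  seg 1: a=1 b=-164/87 c=-8/29 d=23/87
  seg 2: a=0 b=313/87 c=61/29 d=-61/87
S(3/4) = 973/232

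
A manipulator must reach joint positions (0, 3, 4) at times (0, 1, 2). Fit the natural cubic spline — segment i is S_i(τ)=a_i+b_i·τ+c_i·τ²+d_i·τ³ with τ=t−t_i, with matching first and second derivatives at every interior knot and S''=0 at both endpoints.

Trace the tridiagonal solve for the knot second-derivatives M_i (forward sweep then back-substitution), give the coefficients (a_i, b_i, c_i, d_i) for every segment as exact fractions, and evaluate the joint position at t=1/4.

  seg 0: a=0 b=7/2 c=0 d=-1/2
  seg 1: a=3 b=2 c=-3/2 d=1/2
S(1/4) = 111/128

Δ: Δ0=3, Δ1=1
row 1: diag=4, rhs=-12; c'=1/4, d'=-3
back: M1=-3
M: M0=0, M1=-3, M2=0
seg 0: a=0, c=M0/2=0, d=(M1−M0)/(6·1)=-1/2, b=Δ0−h0·(2M0+M1)/6=7/2
seg 1: a=3, c=M1/2=-3/2, d=(M2−M1)/(6·1)=1/2, b=Δ1−h1·(2M1+M2)/6=2
t_q=1/4 → seg 0, τ=1/4; S=0+7/2·τ+0·τ²+-1/2·τ³=111/128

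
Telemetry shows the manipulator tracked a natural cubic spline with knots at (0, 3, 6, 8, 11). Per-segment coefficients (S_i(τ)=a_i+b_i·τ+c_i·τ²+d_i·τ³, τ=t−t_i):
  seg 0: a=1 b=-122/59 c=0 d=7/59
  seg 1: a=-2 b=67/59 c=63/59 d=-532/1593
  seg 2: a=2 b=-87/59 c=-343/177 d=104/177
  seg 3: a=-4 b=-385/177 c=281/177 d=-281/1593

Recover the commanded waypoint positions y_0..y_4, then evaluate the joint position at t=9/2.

y_0=1 y_1=-2 y_2=2 y_3=-4 y_4=-1
S(9/2) = 231/236

y_0 = S_0(0) = a_0 = 1
y_1 = S_1(0) = a_1 = -2
y_2 = S_2(0) = a_2 = 2
y_3 = S_3(0) = a_3 = -4
y_4 = S_3(3) = -1
t_q=9/2 is in segment 1 (τ=3/2); S_1(τ)=231/236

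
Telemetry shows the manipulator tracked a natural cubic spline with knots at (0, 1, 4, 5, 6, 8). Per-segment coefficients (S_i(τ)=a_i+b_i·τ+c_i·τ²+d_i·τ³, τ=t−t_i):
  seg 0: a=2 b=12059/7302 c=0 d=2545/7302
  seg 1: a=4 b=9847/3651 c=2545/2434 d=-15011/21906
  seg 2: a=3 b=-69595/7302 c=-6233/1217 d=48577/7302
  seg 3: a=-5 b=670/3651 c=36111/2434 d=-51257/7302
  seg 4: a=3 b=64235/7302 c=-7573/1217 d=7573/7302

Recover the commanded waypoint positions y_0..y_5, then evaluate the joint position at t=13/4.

y_0=2 y_1=4 y_2=3 y_3=-5 y_4=3 y_5=4
S(13/4) = 1177105/155776

y_0 = S_0(0) = a_0 = 2
y_1 = S_1(0) = a_1 = 4
y_2 = S_2(0) = a_2 = 3
y_3 = S_3(0) = a_3 = -5
y_4 = S_4(0) = a_4 = 3
y_5 = S_4(2) = 4
t_q=13/4 is in segment 1 (τ=9/4); S_1(τ)=1177105/155776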